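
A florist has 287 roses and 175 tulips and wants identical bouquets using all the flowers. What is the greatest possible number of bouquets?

7

Euclid: 287 = 1·175 + 112; 175 = 1·112 + 63; 112 = 1·63 + 49; 63 = 1·49 + 14; 49 = 3·14 + 7; 14 = 2·7 + 0. Last nonzero remainder: 7.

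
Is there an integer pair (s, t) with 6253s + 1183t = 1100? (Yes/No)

No

By Bézout, 6253s + 1183t = 1100 has integer solutions iff gcd(6253, 1183) | 1100.
Euclid: 6253 = 5·1183 + 338; 1183 = 3·338 + 169; 338 = 2·169 + 0. gcd = 169; 1100 mod 169 = 86. No.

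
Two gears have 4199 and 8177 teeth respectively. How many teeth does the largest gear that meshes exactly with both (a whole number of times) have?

4199 = 13 · 17 · 19
8177 = 13 · 17 · 37
Common: 13 · 17 = 221

221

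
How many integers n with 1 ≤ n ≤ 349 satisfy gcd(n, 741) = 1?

204

741 = 3·13·19. Inclusion–exclusion on these primes:
349 − ⌊349/3⌋ − ⌊349/13⌋ − ⌊349/19⌋ + ⌊349/39⌋ + ⌊349/57⌋ + ⌊349/247⌋ − ⌊349/741⌋ = 204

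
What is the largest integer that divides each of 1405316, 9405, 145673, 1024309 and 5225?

gcd(1405316, 9405): 1405316 = 149·9405 + 3971; 9405 = 2·3971 + 1463; 3971 = 2·1463 + 1045; 1463 = 1·1045 + 418; 1045 = 2·418 + 209; 418 = 2·209 + 0 → 209
gcd(209, 145673): 145673 = 697·209 + 0 → 209
gcd(209, 1024309): 1024309 = 4901·209 + 0 → 209
gcd(209, 5225): 5225 = 25·209 + 0 → 209

209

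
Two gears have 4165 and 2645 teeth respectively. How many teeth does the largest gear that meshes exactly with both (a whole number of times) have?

5

Euclid: 4165 = 1·2645 + 1520; 2645 = 1·1520 + 1125; 1520 = 1·1125 + 395; 1125 = 2·395 + 335; 395 = 1·335 + 60; 335 = 5·60 + 35; 60 = 1·35 + 25; 35 = 1·25 + 10; 25 = 2·10 + 5; 10 = 2·5 + 0. Last nonzero remainder: 5.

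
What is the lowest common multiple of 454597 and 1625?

gcd first: 454597 = 279·1625 + 1222; 1625 = 1·1222 + 403; 1222 = 3·403 + 13; 403 = 31·13 + 0 → gcd = 13
lcm = 454597·1625/gcd = 738720125/13 = 56824625

56824625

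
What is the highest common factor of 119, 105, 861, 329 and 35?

7

gcd(119, 105): 119 = 1·105 + 14; 105 = 7·14 + 7; 14 = 2·7 + 0 → 7
gcd(7, 861): 861 = 123·7 + 0 → 7
gcd(7, 329): 329 = 47·7 + 0 → 7
gcd(7, 35): 35 = 5·7 + 0 → 7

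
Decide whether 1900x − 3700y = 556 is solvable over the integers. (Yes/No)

No

gcd(1900, 3700): 3700 = 1·1900 + 1800; 1900 = 1·1800 + 100; 1800 = 18·100 + 0 → 100
100 does not divide 556, so a solution does not exist.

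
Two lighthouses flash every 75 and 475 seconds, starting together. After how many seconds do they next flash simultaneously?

1425

gcd first: 475 = 6·75 + 25; 75 = 3·25 + 0 → gcd = 25
lcm = 75·475/gcd = 35625/25 = 1425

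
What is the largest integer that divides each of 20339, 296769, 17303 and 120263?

gcd(20339, 296769): 296769 = 14·20339 + 12023; 20339 = 1·12023 + 8316; 12023 = 1·8316 + 3707; 8316 = 2·3707 + 902; 3707 = 4·902 + 99; 902 = 9·99 + 11; 99 = 9·11 + 0 → 11
gcd(11, 17303): 17303 = 1573·11 + 0 → 11
gcd(11, 120263): 120263 = 10933·11 + 0 → 11

11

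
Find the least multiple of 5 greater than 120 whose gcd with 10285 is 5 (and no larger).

125

Multiples of 5 above 120: 5·25, 5·26, … . Need the cofactor coprime to 10285/5 = 2057.
Checking s = 25, 26, … the first with gcd(s, 2057) = 1 is s = 25, giving 125.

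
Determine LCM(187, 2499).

27489

187 = 11 · 17; 2499 = 3 · 7² · 17
max exponents: 3 · 7² · 11 · 17 = 27489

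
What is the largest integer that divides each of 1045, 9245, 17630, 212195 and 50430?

5

1045 = 5 · 11 · 19; 9245 = 5 · 43²; 17630 = 2 · 5 · 41 · 43; 212195 = 5 · 31 · 37²; 50430 = 2 · 3 · 5 · 41²
gcd takes min exponent of each prime: 5 = 5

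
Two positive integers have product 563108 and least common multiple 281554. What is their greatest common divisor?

gcd·lcm = product, so gcd = 563108/281554 = 2.

2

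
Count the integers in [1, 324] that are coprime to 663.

Prime factors of 663: 3, 13, 17. Count integers ≤ 324 divisible by none of them.
By inclusion–exclusion: 324 − ⌊324/3⌋ − ⌊324/13⌋ − ⌊324/17⌋ + ⌊324/39⌋ + ⌊324/51⌋ + ⌊324/221⌋ − ⌊324/663⌋ = 188.

188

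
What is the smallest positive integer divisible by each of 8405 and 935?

1571735

gcd first: 8405 = 8·935 + 925; 935 = 1·925 + 10; 925 = 92·10 + 5; 10 = 2·5 + 0 → gcd = 5
lcm = 8405·935/gcd = 7858675/5 = 1571735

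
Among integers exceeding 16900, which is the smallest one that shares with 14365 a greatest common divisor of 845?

14365 = 845·17. Any t with gcd(t, 14365) = 845 is a multiple of 845, say 845s, with s coprime to 17.
Need s > 16900/845, so s ≥ 21. First s ≥ 21 with gcd(s, 17) = 1 is s = 21. Thus t = 845·21 = 17745.

17745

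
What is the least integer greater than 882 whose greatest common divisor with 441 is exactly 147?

Multiples of 147 above 882: 147·7, 147·8, … . Need the cofactor coprime to 441/147 = 3.
Checking s = 7, 8, … the first with gcd(s, 3) = 1 is s = 7, giving 1029.

1029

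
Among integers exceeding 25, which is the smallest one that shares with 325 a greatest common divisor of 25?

50

gcd(k, 325) = 25 forces 25 | k; write k = 25s. Then gcd(25s, 25·13) = 25·gcd(s, 13), so need gcd(s, 13) = 1.
25s > 25 gives s ≥ 2. The least s ≥ 2 coprime to 13 is 2, so k = 25·2 = 50.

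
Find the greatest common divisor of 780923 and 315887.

780923 = 11 · 13 · 43 · 127
315887 = 11 · 13 · 47²
Common: 11 · 13 = 143

143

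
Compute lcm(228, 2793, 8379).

228 = 2² · 3 · 19; 2793 = 3 · 7² · 19; 8379 = 3² · 7² · 19
lcm takes max exponent of each prime: 2² · 3² · 7² · 19 = 33516

33516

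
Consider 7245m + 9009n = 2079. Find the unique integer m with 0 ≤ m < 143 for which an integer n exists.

55

gcd(7245, 9009) = 63 (Euclid: 9009 = 1·7245 + 1764; 7245 = 4·1764 + 189; 1764 = 9·189 + 63; 189 = 3·63 + 0), and 63 | 2079.
Extended Euclid: 7245·(-46) + 9009·(37) = 63. Scale by 33: m₀ = -1518.
General solution m = m₀ + 143t; reducing mod 143 gives m = 55 (and n = -44).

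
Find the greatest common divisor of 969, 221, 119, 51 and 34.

17

969 = 3 · 17 · 19; 221 = 13 · 17; 119 = 7 · 17; 51 = 3 · 17; 34 = 2 · 17
gcd takes min exponent of each prime: 17 = 17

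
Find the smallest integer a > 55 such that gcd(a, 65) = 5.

60

65 = 5·13. Any a with gcd(a, 65) = 5 is a multiple of 5, say 5s, with s coprime to 13.
Need s > 55/5, so s ≥ 12. First s ≥ 12 with gcd(s, 13) = 1 is s = 12. Thus a = 5·12 = 60.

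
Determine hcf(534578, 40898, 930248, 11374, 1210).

242

534578 = 2 · 11² · 47²; 40898 = 2 · 11² · 13²; 930248 = 2³ · 11² · 31²; 11374 = 2 · 11² · 47; 1210 = 2 · 5 · 11²
gcd takes min exponent of each prime: 2 · 11² = 242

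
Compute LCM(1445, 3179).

1445 = 5 · 17²; 3179 = 11 · 17²
max exponents: 5 · 11 · 17² = 15895

15895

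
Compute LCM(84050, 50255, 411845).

84050 = 2 · 5² · 41²; 50255 = 5 · 19 · 23²; 411845 = 5 · 7² · 41²
lcm takes max exponent of each prime: 2 · 5² · 7² · 19 · 23² · 41² = 41394540950

41394540950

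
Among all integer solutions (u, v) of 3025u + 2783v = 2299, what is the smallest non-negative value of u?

gcd(3025, 2783) = 121 (Euclid: 3025 = 1·2783 + 242; 2783 = 11·242 + 121; 242 = 2·121 + 0), and 121 | 2299.
Extended Euclid: 3025·(-11) + 2783·(12) = 121. Scale by 19: u₀ = -209.
General solution u = u₀ + 23t; reducing mod 23 gives u = 21 (and v = -22).

21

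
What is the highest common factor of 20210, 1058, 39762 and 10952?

20210 = 2 · 5 · 43 · 47; 1058 = 2 · 23²; 39762 = 2 · 3² · 47²; 10952 = 2³ · 37²
gcd takes min exponent of each prime: 2 = 2

2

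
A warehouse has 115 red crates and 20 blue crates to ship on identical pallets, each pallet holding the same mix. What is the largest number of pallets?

115 = 5 · 23
20 = 2² · 5
Common: 5 = 5

5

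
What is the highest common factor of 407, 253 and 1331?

11

gcd(407, 253): 407 = 1·253 + 154; 253 = 1·154 + 99; 154 = 1·99 + 55; 99 = 1·55 + 44; 55 = 1·44 + 11; 44 = 4·11 + 0 → 11
gcd(11, 1331): 1331 = 121·11 + 0 → 11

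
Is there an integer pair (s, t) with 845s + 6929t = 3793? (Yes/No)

By Bézout, 845s + 6929t = 3793 has integer solutions iff gcd(845, 6929) | 3793.
Euclid: 6929 = 8·845 + 169; 845 = 5·169 + 0. gcd = 169; 3793 mod 169 = 75. No.

No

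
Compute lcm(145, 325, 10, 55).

207350

lcm(145, 325) = 145·325/gcd = 47125/5 = 9425
lcm(9425, 10) = 9425·10/gcd = 94250/5 = 18850
lcm(18850, 55) = 18850·55/gcd = 1036750/5 = 207350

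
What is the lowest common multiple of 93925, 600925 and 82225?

93925 = 5² · 13 · 17²; 600925 = 5² · 13 · 43²; 82225 = 5² · 11 · 13 · 23
lcm takes max exponent of each prime: 5² · 11 · 13 · 17² · 23 · 43² = 43937833225

43937833225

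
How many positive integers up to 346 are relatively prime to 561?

Prime factors of 561: 3, 11, 17. Count integers ≤ 346 divisible by none of them.
By inclusion–exclusion: 346 − ⌊346/3⌋ − ⌊346/11⌋ − ⌊346/17⌋ + ⌊346/33⌋ + ⌊346/51⌋ + ⌊346/187⌋ − ⌊346/561⌋ = 197.

197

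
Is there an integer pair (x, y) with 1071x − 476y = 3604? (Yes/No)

gcd(1071, 476): 1071 = 2·476 + 119; 476 = 4·119 + 0 → 119
119 does not divide 3604, so a solution does not exist.

No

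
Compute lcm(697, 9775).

gcd first: 9775 = 14·697 + 17; 697 = 41·17 + 0 → gcd = 17
lcm = 697·9775/gcd = 6813175/17 = 400775

400775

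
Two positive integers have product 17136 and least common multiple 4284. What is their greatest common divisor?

From gcd × lcm = ab: gcd = 17136 / 4284 = 4.

4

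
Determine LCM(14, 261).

gcd first: 261 = 18·14 + 9; 14 = 1·9 + 5; 9 = 1·5 + 4; 5 = 1·4 + 1; 4 = 4·1 + 0 → gcd = 1
lcm = 14·261/gcd = 3654/1 = 3654

3654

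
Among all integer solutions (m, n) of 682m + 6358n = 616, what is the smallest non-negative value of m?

Reduce mod 6358: 682m ≡ 616 (mod 6358). With g = gcd(682, 6358) = 22 dividing 616, divide through: 31m ≡ 28 (mod 289).
Since gcd(31, 289) = 1, m ≡ 28·(31)⁻¹ ≡ 206 (mod 289). Smallest non-negative: 206.

206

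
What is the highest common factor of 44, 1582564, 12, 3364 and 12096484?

4

gcd(44, 1582564): 1582564 = 35967·44 + 16; 44 = 2·16 + 12; 16 = 1·12 + 4; 12 = 3·4 + 0 → 4
gcd(4, 12): 12 = 3·4 + 0 → 4
gcd(4, 3364): 3364 = 841·4 + 0 → 4
gcd(4, 12096484): 12096484 = 3024121·4 + 0 → 4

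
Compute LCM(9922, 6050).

248050

9922 = 2 · 11² · 41; 6050 = 2 · 5² · 11²
max exponents: 2 · 5² · 11² · 41 = 248050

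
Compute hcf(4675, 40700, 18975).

gcd(4675, 40700): 40700 = 8·4675 + 3300; 4675 = 1·3300 + 1375; 3300 = 2·1375 + 550; 1375 = 2·550 + 275; 550 = 2·275 + 0 → 275
gcd(275, 18975): 18975 = 69·275 + 0 → 275

275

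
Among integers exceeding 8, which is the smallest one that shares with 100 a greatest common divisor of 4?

Multiples of 4 above 8: 4·3, 4·4, … . Need the cofactor coprime to 100/4 = 25.
Checking s = 3, 4, … the first with gcd(s, 25) = 1 is s = 3, giving 12.

12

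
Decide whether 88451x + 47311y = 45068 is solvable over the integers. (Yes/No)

No

gcd(88451, 47311): 88451 = 1·47311 + 41140; 47311 = 1·41140 + 6171; 41140 = 6·6171 + 4114; 6171 = 1·4114 + 2057; 4114 = 2·2057 + 0 → 2057
2057 does not divide 45068, so a solution does not exist.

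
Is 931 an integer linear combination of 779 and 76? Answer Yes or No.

Yes

By Bézout, 779x + 76y = 931 has integer solutions iff gcd(779, 76) | 931.
Euclid: 779 = 10·76 + 19; 76 = 4·19 + 0. gcd = 19; 931 mod 19 = 0. Yes.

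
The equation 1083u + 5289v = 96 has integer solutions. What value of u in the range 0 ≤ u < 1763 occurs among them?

gcd(1083, 5289) = 3 (Euclid: 5289 = 4·1083 + 957; 1083 = 1·957 + 126; 957 = 7·126 + 75; 126 = 1·75 + 51; 75 = 1·51 + 24; 51 = 2·24 + 3; 24 = 8·3 + 0), and 3 | 96.
Extended Euclid: 1083·(210) + 5289·(-43) = 3. Scale by 32: u₀ = 6720.
General solution u = u₀ + 1763t; reducing mod 1763 gives u = 1431 (and v = -293).

1431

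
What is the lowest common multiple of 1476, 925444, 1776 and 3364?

1476 = 2² · 3² · 41; 925444 = 2² · 13² · 37²; 1776 = 2⁴ · 3 · 37; 3364 = 2² · 29²
lcm takes max exponent of each prime: 2⁴ · 3² · 13² · 29² · 37² · 41 = 1148768444304

1148768444304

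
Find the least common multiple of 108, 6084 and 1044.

lcm(108, 6084) = 108·6084/gcd = 657072/36 = 18252
lcm(18252, 1044) = 18252·1044/gcd = 19055088/36 = 529308

529308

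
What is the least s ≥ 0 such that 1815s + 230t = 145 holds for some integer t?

31

Euclid: 1815 = 7·230 + 205; 230 = 1·205 + 25; 205 = 8·25 + 5; 25 = 5·5 + 0 → gcd = 5; 145 = 5·29.
Back-substitution yields 1815·(9) + 230·(-71) = 5, so one solution is s = 9·29 = 261, t = -71·29 = -2059.
Solutions in s differ by 230/5 = 46; the one in [0, 46) is 261 mod 46 = 31.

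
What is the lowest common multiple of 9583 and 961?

gcd first: 9583 = 9·961 + 934; 961 = 1·934 + 27; 934 = 34·27 + 16; 27 = 1·16 + 11; 16 = 1·11 + 5; 11 = 2·5 + 1; 5 = 5·1 + 0 → gcd = 1
lcm = 9583·961/gcd = 9209263/1 = 9209263

9209263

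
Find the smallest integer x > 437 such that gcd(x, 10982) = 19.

475

Multiples of 19 above 437: 19·24, 19·25, … . Need the cofactor coprime to 10982/19 = 578.
Checking s = 24, 25, … the first with gcd(s, 578) = 1 is s = 25, giving 475.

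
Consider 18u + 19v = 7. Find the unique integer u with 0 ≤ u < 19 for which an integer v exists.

12

Euclid: 19 = 1·18 + 1; 18 = 18·1 + 0 → gcd = 1; 7 = 1·7.
Back-substitution yields 18·(-1) + 19·(1) = 1, so one solution is u = -1·7 = -7, v = 1·7 = 7.
Solutions in u differ by 19/1 = 19; the one in [0, 19) is -7 mod 19 = 12.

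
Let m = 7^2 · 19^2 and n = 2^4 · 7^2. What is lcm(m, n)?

283024

max exponent per prime: 2^4 · 7^2 · 19^2 = 283024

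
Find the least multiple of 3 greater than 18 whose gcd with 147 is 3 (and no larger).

24

147 = 3·49. Any a with gcd(a, 147) = 3 is a multiple of 3, say 3s, with s coprime to 49.
Need s > 18/3, so s ≥ 7. First s ≥ 7 with gcd(s, 49) = 1 is s = 8. Thus a = 3·8 = 24.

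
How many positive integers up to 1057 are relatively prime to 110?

Prime factors of 110: 2, 5, 11. Count integers ≤ 1057 divisible by none of them.
By inclusion–exclusion: 1057 − ⌊1057/2⌋ − ⌊1057/5⌋ − ⌊1057/11⌋ + ⌊1057/10⌋ + ⌊1057/22⌋ + ⌊1057/55⌋ − ⌊1057/110⌋ = 385.

385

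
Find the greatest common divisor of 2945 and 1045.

95

2945 = 5 · 19 · 31
1045 = 5 · 11 · 19
Common: 5 · 19 = 95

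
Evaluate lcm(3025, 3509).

3025 = 5² · 11²; 3509 = 11² · 29
max exponents: 5² · 11² · 29 = 87725

87725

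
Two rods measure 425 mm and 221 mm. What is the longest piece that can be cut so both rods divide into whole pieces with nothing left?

Euclid: 425 = 1·221 + 204; 221 = 1·204 + 17; 204 = 12·17 + 0. Last nonzero remainder: 17.

17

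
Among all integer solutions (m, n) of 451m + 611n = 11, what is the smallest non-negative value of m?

462

Reduce mod 611: 451m ≡ 11 (mod 611). With g = gcd(451, 611) = 1 dividing 11, divide through: 451m ≡ 11 (mod 611).
Since gcd(451, 611) = 1, m ≡ 11·(451)⁻¹ ≡ 462 (mod 611). Smallest non-negative: 462.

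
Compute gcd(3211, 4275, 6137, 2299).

gcd(3211, 4275): 4275 = 1·3211 + 1064; 3211 = 3·1064 + 19; 1064 = 56·19 + 0 → 19
gcd(19, 6137): 6137 = 323·19 + 0 → 19
gcd(19, 2299): 2299 = 121·19 + 0 → 19

19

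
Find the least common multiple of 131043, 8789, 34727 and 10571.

131043 = 3 · 11² · 19²; 8789 = 11 · 17 · 47; 34727 = 7 · 11² · 41; 10571 = 11 · 31²
lcm takes max exponent of each prime: 3 · 7 · 11² · 17 · 19² · 31² · 41 · 47 = 28877918784099

28877918784099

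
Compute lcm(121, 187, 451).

lcm(121, 187) = 121·187/gcd = 22627/11 = 2057
lcm(2057, 451) = 2057·451/gcd = 927707/11 = 84337

84337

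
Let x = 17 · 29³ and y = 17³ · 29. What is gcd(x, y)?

493

min exponent per shared prime: 17 · 29 = 493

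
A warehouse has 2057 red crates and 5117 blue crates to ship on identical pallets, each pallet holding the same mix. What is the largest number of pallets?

Euclid: 5117 = 2·2057 + 1003; 2057 = 2·1003 + 51; 1003 = 19·51 + 34; 51 = 1·34 + 17; 34 = 2·17 + 0. Last nonzero remainder: 17.

17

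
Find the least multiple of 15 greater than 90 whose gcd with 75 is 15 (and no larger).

Multiples of 15 above 90: 15·7, 15·8, … . Need the cofactor coprime to 75/15 = 5.
Checking s = 7, 8, … the first with gcd(s, 5) = 1 is s = 7, giving 105.

105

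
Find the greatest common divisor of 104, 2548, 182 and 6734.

26

104 = 2³ · 13; 2548 = 2² · 7² · 13; 182 = 2 · 7 · 13; 6734 = 2 · 7 · 13 · 37
gcd takes min exponent of each prime: 2 · 13 = 26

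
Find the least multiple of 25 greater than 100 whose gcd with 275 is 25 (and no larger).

125

gcd(t, 275) = 25 forces 25 | t; write t = 25s. Then gcd(25s, 25·11) = 25·gcd(s, 11), so need gcd(s, 11) = 1.
25s > 100 gives s ≥ 5. The least s ≥ 5 coprime to 11 is 5, so t = 25·5 = 125.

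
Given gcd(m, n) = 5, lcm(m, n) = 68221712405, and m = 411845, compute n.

m·n = gcd·lcm = 5·68221712405 = 341108562025, so n = 341108562025/411845 = 828245.

828245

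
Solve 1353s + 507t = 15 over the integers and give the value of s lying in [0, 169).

15

Euclid: 1353 = 2·507 + 339; 507 = 1·339 + 168; 339 = 2·168 + 3; 168 = 56·3 + 0 → gcd = 3; 15 = 3·5.
Back-substitution yields 1353·(3) + 507·(-8) = 3, so one solution is s = 3·5 = 15, t = -8·5 = -40.
Solutions in s differ by 507/3 = 169; the one in [0, 169) is 15 mod 169 = 15.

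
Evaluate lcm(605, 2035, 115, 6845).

605 = 5 · 11²; 2035 = 5 · 11 · 37; 115 = 5 · 23; 6845 = 5 · 37²
lcm takes max exponent of each prime: 5 · 11² · 23 · 37² = 19049635

19049635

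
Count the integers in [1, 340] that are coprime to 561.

194

Prime factors of 561: 3, 11, 17. Count integers ≤ 340 divisible by none of them.
By inclusion–exclusion: 340 − ⌊340/3⌋ − ⌊340/11⌋ − ⌊340/17⌋ + ⌊340/33⌋ + ⌊340/51⌋ + ⌊340/187⌋ − ⌊340/561⌋ = 194.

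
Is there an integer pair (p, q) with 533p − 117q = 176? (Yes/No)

By Bézout, 533p − 117q = 176 has integer solutions iff gcd(533, 117) | 176.
Euclid: 533 = 4·117 + 65; 117 = 1·65 + 52; 65 = 1·52 + 13; 52 = 4·13 + 0. gcd = 13; 176 mod 13 = 7. No.

No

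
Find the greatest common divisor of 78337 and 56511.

7

78337 = 7 · 19² · 31
56511 = 3³ · 7 · 13 · 23
Common: 7 = 7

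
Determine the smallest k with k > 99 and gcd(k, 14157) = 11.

110

gcd(k, 14157) = 11 forces 11 | k; write k = 11s. Then gcd(11s, 11·1287) = 11·gcd(s, 1287), so need gcd(s, 1287) = 1.
11s > 99 gives s ≥ 10. The least s ≥ 10 coprime to 1287 is 10, so k = 11·10 = 110.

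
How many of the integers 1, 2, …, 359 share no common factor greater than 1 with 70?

123

Prime factors of 70: 2, 5, 7. Count integers ≤ 359 divisible by none of them.
By inclusion–exclusion: 359 − ⌊359/2⌋ − ⌊359/5⌋ − ⌊359/7⌋ + ⌊359/10⌋ + ⌊359/14⌋ + ⌊359/35⌋ − ⌊359/70⌋ = 123.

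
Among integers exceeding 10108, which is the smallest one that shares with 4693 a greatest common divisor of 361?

10469

gcd(k, 4693) = 361 forces 361 | k; write k = 361s. Then gcd(361s, 361·13) = 361·gcd(s, 13), so need gcd(s, 13) = 1.
361s > 10108 gives s ≥ 29. The least s ≥ 29 coprime to 13 is 29, so k = 361·29 = 10469.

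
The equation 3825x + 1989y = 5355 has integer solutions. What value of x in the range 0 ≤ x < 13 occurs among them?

Reduce mod 1989: 3825x ≡ 5355 (mod 1989). With g = gcd(3825, 1989) = 153 dividing 5355, divide through: 25x ≡ 35 (mod 13).
Since gcd(25, 13) = 1, x ≡ 35·(25)⁻¹ ≡ 4 (mod 13). Smallest non-negative: 4.

4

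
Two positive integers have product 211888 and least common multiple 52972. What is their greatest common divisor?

gcd·lcm = product, so gcd = 211888/52972 = 4.

4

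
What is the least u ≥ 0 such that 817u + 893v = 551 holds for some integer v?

28

gcd(817, 893) = 19 (Euclid: 893 = 1·817 + 76; 817 = 10·76 + 57; 76 = 1·57 + 19; 57 = 3·19 + 0), and 19 | 551.
Extended Euclid: 817·(-12) + 893·(11) = 19. Scale by 29: u₀ = -348.
General solution u = u₀ + 47t; reducing mod 47 gives u = 28 (and v = -25).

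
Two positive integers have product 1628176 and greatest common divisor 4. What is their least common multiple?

Since gcd(p,q)·lcm(p,q) = pq, lcm = 1628176/4 = 407044.

407044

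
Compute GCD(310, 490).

10

Euclid: 490 = 1·310 + 180; 310 = 1·180 + 130; 180 = 1·130 + 50; 130 = 2·50 + 30; 50 = 1·30 + 20; 30 = 1·20 + 10; 20 = 2·10 + 0. Last nonzero remainder: 10.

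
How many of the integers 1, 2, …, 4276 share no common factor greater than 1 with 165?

165 = 3·5·11. Inclusion–exclusion on these primes:
4276 − ⌊4276/3⌋ − ⌊4276/5⌋ − ⌊4276/11⌋ + ⌊4276/15⌋ + ⌊4276/33⌋ + ⌊4276/55⌋ − ⌊4276/165⌋ = 2074

2074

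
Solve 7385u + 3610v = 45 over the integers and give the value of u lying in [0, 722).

gcd(7385, 3610) = 5 (Euclid: 7385 = 2·3610 + 165; 3610 = 21·165 + 145; 165 = 1·145 + 20; 145 = 7·20 + 5; 20 = 4·5 + 0), and 5 | 45.
Extended Euclid: 7385·(-175) + 3610·(358) = 5. Scale by 9: u₀ = -1575.
General solution u = u₀ + 722t; reducing mod 722 gives u = 591 (and v = -1209).

591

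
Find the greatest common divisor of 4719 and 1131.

Euclid: 4719 = 4·1131 + 195; 1131 = 5·195 + 156; 195 = 1·156 + 39; 156 = 4·39 + 0. Last nonzero remainder: 39.

39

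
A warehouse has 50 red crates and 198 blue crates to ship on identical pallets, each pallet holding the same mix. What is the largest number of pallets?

50 = 2 · 5²
198 = 2 · 3² · 11
Common: 2 = 2

2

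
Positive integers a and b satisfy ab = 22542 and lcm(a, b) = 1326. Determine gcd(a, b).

17

From gcd × lcm = ab: gcd = 22542 / 1326 = 17.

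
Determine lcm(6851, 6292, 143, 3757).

56370028

6851 = 13 · 17 · 31; 6292 = 2² · 11² · 13; 143 = 11 · 13; 3757 = 13 · 17²
lcm takes max exponent of each prime: 2² · 11² · 13 · 17² · 31 = 56370028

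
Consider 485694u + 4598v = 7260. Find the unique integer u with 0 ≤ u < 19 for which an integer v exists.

12

Euclid: 485694 = 105·4598 + 2904; 4598 = 1·2904 + 1694; 2904 = 1·1694 + 1210; 1694 = 1·1210 + 484; 1210 = 2·484 + 242; 484 = 2·242 + 0 → gcd = 242; 7260 = 242·30.
Back-substitution yields 485694·(8) + 4598·(-845) = 242, so one solution is u = 8·30 = 240, v = -845·30 = -25350.
Solutions in u differ by 4598/242 = 19; the one in [0, 19) is 240 mod 19 = 12.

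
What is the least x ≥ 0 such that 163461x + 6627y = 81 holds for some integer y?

gcd(163461, 6627) = 3 (Euclid: 163461 = 24·6627 + 4413; 6627 = 1·4413 + 2214; 4413 = 1·2214 + 2199; 2214 = 1·2199 + 15; 2199 = 146·15 + 9; 15 = 1·9 + 6; 9 = 1·6 + 3; 6 = 2·3 + 0), and 3 | 81.
Extended Euclid: 163461·(883) + 6627·(-21780) = 3. Scale by 27: x₀ = 23841.
General solution x = x₀ + 2209t; reducing mod 2209 gives x = 1751 (and y = -43190).

1751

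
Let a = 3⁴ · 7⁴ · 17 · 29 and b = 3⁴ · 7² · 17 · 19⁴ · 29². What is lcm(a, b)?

max exponent per prime: 3⁴ · 7⁴ · 17 · 19⁴ · 29² = 362356870259097

362356870259097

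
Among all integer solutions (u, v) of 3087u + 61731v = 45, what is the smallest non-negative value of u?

gcd(3087, 61731) = 9 (Euclid: 61731 = 19·3087 + 3078; 3087 = 1·3078 + 9; 3078 = 342·9 + 0), and 9 | 45.
Extended Euclid: 3087·(20) + 61731·(-1) = 9. Scale by 5: u₀ = 100.
General solution u = u₀ + 6859t; reducing mod 6859 gives u = 100 (and v = -5).

100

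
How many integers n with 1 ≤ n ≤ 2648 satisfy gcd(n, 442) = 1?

1150

Prime factors of 442: 2, 13, 17. Count integers ≤ 2648 divisible by none of them.
By inclusion–exclusion: 2648 − ⌊2648/2⌋ − ⌊2648/13⌋ − ⌊2648/17⌋ + ⌊2648/26⌋ + ⌊2648/34⌋ + ⌊2648/221⌋ − ⌊2648/442⌋ = 1150.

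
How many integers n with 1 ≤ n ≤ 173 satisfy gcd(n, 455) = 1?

455 = 5·7·13. Inclusion–exclusion on these primes:
173 − ⌊173/5⌋ − ⌊173/7⌋ − ⌊173/13⌋ + ⌊173/35⌋ + ⌊173/65⌋ + ⌊173/91⌋ − ⌊173/455⌋ = 109

109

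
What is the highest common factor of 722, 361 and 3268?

19

gcd(722, 361): 722 = 2·361 + 0 → 361
gcd(361, 3268): 3268 = 9·361 + 19; 361 = 19·19 + 0 → 19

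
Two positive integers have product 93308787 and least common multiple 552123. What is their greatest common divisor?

169

gcd·lcm = product, so gcd = 93308787/552123 = 169.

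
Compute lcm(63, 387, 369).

lcm(63, 387) = 63·387/gcd = 24381/9 = 2709
lcm(2709, 369) = 2709·369/gcd = 999621/9 = 111069

111069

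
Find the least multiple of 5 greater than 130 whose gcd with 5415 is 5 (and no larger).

140

gcd(a, 5415) = 5 forces 5 | a; write a = 5s. Then gcd(5s, 5·1083) = 5·gcd(s, 1083), so need gcd(s, 1083) = 1.
5s > 130 gives s ≥ 27. The least s ≥ 27 coprime to 1083 is 28, so a = 5·28 = 140.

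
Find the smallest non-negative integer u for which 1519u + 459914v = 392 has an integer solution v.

Reduce mod 459914: 1519u ≡ 392 (mod 459914). With g = gcd(1519, 459914) = 49 dividing 392, divide through: 31u ≡ 8 (mod 9386).
Since gcd(31, 9386) = 1, u ≡ 8·(31)⁻¹ ≡ 3028 (mod 9386). Smallest non-negative: 3028.

3028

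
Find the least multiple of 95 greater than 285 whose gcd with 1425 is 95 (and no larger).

gcd(x, 1425) = 95 forces 95 | x; write x = 95s. Then gcd(95s, 95·15) = 95·gcd(s, 15), so need gcd(s, 15) = 1.
95s > 285 gives s ≥ 4. The least s ≥ 4 coprime to 15 is 4, so x = 95·4 = 380.

380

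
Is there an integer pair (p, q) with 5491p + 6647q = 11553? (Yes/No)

gcd(5491, 6647): 6647 = 1·5491 + 1156; 5491 = 4·1156 + 867; 1156 = 1·867 + 289; 867 = 3·289 + 0 → 289
289 does not divide 11553, so a solution does not exist.

No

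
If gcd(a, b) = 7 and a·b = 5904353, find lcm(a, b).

Since gcd(a,b)·lcm(a,b) = ab, lcm = 5904353/7 = 843479.

843479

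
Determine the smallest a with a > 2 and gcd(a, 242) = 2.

4

gcd(a, 242) = 2 forces 2 | a; write a = 2s. Then gcd(2s, 2·121) = 2·gcd(s, 121), so need gcd(s, 121) = 1.
2s > 2 gives s ≥ 2. The least s ≥ 2 coprime to 121 is 2, so a = 2·2 = 4.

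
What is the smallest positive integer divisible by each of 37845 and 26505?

37845 = 3² · 5 · 29²; 26505 = 3² · 5 · 19 · 31
max exponents: 3² · 5 · 19 · 29² · 31 = 22290705

22290705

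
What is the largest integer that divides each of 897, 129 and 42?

gcd(897, 129): 897 = 6·129 + 123; 129 = 1·123 + 6; 123 = 20·6 + 3; 6 = 2·3 + 0 → 3
gcd(3, 42): 42 = 14·3 + 0 → 3

3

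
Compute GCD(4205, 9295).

5

Euclid: 9295 = 2·4205 + 885; 4205 = 4·885 + 665; 885 = 1·665 + 220; 665 = 3·220 + 5; 220 = 44·5 + 0. Last nonzero remainder: 5.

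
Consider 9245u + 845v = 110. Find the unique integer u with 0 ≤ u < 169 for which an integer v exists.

Reduce mod 845: 9245u ≡ 110 (mod 845). With g = gcd(9245, 845) = 5 dividing 110, divide through: 1849u ≡ 22 (mod 169).
Since gcd(1849, 169) = 1, u ≡ 22·(1849)⁻¹ ≡ 133 (mod 169). Smallest non-negative: 133.

133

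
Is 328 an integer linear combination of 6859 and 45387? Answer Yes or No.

By Bézout, 6859u + 45387v = 328 has integer solutions iff gcd(6859, 45387) | 328.
Euclid: 45387 = 6·6859 + 4233; 6859 = 1·4233 + 2626; 4233 = 1·2626 + 1607; 2626 = 1·1607 + 1019; 1607 = 1·1019 + 588; 1019 = 1·588 + 431; 588 = 1·431 + 157; 431 = 2·157 + 117; 157 = 1·117 + 40; 117 = 2·40 + 37; 40 = 1·37 + 3; 37 = 12·3 + 1; 3 = 3·1 + 0. gcd = 1; 328 mod 1 = 0. Yes.

Yes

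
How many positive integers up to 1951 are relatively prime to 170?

735

170 = 2·5·17. Inclusion–exclusion on these primes:
1951 − ⌊1951/2⌋ − ⌊1951/5⌋ − ⌊1951/17⌋ + ⌊1951/10⌋ + ⌊1951/34⌋ + ⌊1951/85⌋ − ⌊1951/170⌋ = 735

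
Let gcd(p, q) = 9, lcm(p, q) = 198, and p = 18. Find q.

99

p·q = gcd·lcm = 9·198 = 1782, so q = 1782/18 = 99.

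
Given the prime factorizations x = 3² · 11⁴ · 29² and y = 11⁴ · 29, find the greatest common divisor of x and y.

424589

min exponent per shared prime: 11⁴ · 29 = 424589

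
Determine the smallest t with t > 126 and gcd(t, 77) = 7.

133

77 = 7·11. Any t with gcd(t, 77) = 7 is a multiple of 7, say 7s, with s coprime to 11.
Need s > 126/7, so s ≥ 19. First s ≥ 19 with gcd(s, 11) = 1 is s = 19. Thus t = 7·19 = 133.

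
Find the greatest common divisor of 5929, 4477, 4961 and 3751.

121

5929 = 7² · 11²; 4477 = 11² · 37; 4961 = 11² · 41; 3751 = 11² · 31
gcd takes min exponent of each prime: 11² = 121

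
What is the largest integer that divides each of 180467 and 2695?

Euclid: 180467 = 66·2695 + 2597; 2695 = 1·2597 + 98; 2597 = 26·98 + 49; 98 = 2·49 + 0. Last nonzero remainder: 49.

49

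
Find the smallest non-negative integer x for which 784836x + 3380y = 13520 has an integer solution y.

gcd(784836, 3380) = 676 (Euclid: 784836 = 232·3380 + 676; 3380 = 5·676 + 0), and 676 | 13520.
Extended Euclid: 784836·(1) + 3380·(-232) = 676. Scale by 20: x₀ = 20.
General solution x = x₀ + 5t; reducing mod 5 gives x = 0 (and y = 4).

0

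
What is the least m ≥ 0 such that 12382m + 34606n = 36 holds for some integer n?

981

gcd(12382, 34606) = 2 (Euclid: 34606 = 2·12382 + 9842; 12382 = 1·9842 + 2540; 9842 = 3·2540 + 2222; 2540 = 1·2222 + 318; 2222 = 6·318 + 314; 318 = 1·314 + 4; 314 = 78·4 + 2; 4 = 2·2 + 0), and 2 | 36.
Extended Euclid: 12382·(-8597) + 34606·(3076) = 2. Scale by 18: m₀ = -154746.
General solution m = m₀ + 17303t; reducing mod 17303 gives m = 981 (and n = -351).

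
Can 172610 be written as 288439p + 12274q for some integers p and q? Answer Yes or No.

No

gcd(288439, 12274): 288439 = 23·12274 + 6137; 12274 = 2·6137 + 0 → 6137
6137 does not divide 172610, so a solution does not exist.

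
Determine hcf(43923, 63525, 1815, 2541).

363

gcd(43923, 63525): 63525 = 1·43923 + 19602; 43923 = 2·19602 + 4719; 19602 = 4·4719 + 726; 4719 = 6·726 + 363; 726 = 2·363 + 0 → 363
gcd(363, 1815): 1815 = 5·363 + 0 → 363
gcd(363, 2541): 2541 = 7·363 + 0 → 363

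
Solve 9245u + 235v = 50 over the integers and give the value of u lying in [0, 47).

30

gcd(9245, 235) = 5 (Euclid: 9245 = 39·235 + 80; 235 = 2·80 + 75; 80 = 1·75 + 5; 75 = 15·5 + 0), and 5 | 50.
Extended Euclid: 9245·(3) + 235·(-118) = 5. Scale by 10: u₀ = 30.
General solution u = u₀ + 47t; reducing mod 47 gives u = 30 (and v = -1180).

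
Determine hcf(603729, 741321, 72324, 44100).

gcd(603729, 741321): 741321 = 1·603729 + 137592; 603729 = 4·137592 + 53361; 137592 = 2·53361 + 30870; 53361 = 1·30870 + 22491; 30870 = 1·22491 + 8379; 22491 = 2·8379 + 5733; 8379 = 1·5733 + 2646; 5733 = 2·2646 + 441; 2646 = 6·441 + 0 → 441
gcd(441, 72324): 72324 = 164·441 + 0 → 441
gcd(441, 44100): 44100 = 100·441 + 0 → 441

441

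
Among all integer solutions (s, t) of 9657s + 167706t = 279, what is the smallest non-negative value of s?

Reduce mod 167706: 9657s ≡ 279 (mod 167706). With g = gcd(9657, 167706) = 9 dividing 279, divide through: 1073s ≡ 31 (mod 18634).
Since gcd(1073, 18634) = 1, s ≡ 31·(1073)⁻¹ ≡ 18443 (mod 18634). Smallest non-negative: 18443.

18443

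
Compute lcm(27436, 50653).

27436 = 2² · 19³; 50653 = 37³
max exponents: 2² · 19³ · 37³ = 1389715708

1389715708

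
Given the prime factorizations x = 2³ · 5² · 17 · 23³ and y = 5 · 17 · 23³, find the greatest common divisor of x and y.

1034195

min exponent per shared prime: 5 · 17 · 23³ = 1034195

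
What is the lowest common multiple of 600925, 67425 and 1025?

66448483725

600925 = 5² · 13 · 43²; 67425 = 3 · 5² · 29 · 31; 1025 = 5² · 41
lcm takes max exponent of each prime: 3 · 5² · 13 · 29 · 31 · 41 · 43² = 66448483725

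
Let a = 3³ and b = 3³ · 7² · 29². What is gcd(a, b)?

27

min exponent per shared prime: 3³ = 27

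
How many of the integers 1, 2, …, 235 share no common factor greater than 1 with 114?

75

Prime factors of 114: 2, 3, 19. Count integers ≤ 235 divisible by none of them.
By inclusion–exclusion: 235 − ⌊235/2⌋ − ⌊235/3⌋ − ⌊235/19⌋ + ⌊235/6⌋ + ⌊235/38⌋ + ⌊235/57⌋ − ⌊235/114⌋ = 75.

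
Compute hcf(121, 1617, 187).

11

121 = 11²; 1617 = 3 · 7² · 11; 187 = 11 · 17
gcd takes min exponent of each prime: 11 = 11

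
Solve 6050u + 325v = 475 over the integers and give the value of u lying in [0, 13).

Euclid: 6050 = 18·325 + 200; 325 = 1·200 + 125; 200 = 1·125 + 75; 125 = 1·75 + 50; 75 = 1·50 + 25; 50 = 2·25 + 0 → gcd = 25; 475 = 25·19.
Back-substitution yields 6050·(5) + 325·(-93) = 25, so one solution is u = 5·19 = 95, v = -93·19 = -1767.
Solutions in u differ by 325/25 = 13; the one in [0, 13) is 95 mod 13 = 4.

4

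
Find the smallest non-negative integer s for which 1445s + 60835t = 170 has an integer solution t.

10020

Reduce mod 60835: 1445s ≡ 170 (mod 60835). With g = gcd(1445, 60835) = 5 dividing 170, divide through: 289s ≡ 34 (mod 12167).
Since gcd(289, 12167) = 1, s ≡ 34·(289)⁻¹ ≡ 10020 (mod 12167). Smallest non-negative: 10020.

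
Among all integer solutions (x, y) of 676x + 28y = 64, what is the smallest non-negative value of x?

2

Reduce mod 28: 676x ≡ 64 (mod 28). With g = gcd(676, 28) = 4 dividing 64, divide through: 169x ≡ 16 (mod 7).
Since gcd(169, 7) = 1, x ≡ 16·(169)⁻¹ ≡ 2 (mod 7). Smallest non-negative: 2.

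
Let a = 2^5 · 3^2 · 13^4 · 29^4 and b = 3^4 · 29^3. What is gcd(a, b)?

min exponent per shared prime: 3^2 · 29^3 = 219501

219501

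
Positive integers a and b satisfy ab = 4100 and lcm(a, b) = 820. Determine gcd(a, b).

From gcd × lcm = ab: gcd = 4100 / 820 = 5.

5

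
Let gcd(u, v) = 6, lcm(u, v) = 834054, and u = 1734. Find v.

Using uv = gcd(u,v)·lcm(u,v) = 6·834054 = 5004324, we get v = 5004324/1734 = 2886.

2886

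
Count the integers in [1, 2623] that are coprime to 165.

1272

165 = 3·5·11. Inclusion–exclusion on these primes:
2623 − ⌊2623/3⌋ − ⌊2623/5⌋ − ⌊2623/11⌋ + ⌊2623/15⌋ + ⌊2623/33⌋ + ⌊2623/55⌋ − ⌊2623/165⌋ = 1272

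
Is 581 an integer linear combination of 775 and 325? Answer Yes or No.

By Bézout, 775x + 325y = 581 has integer solutions iff gcd(775, 325) | 581.
Euclid: 775 = 2·325 + 125; 325 = 2·125 + 75; 125 = 1·75 + 50; 75 = 1·50 + 25; 50 = 2·25 + 0. gcd = 25; 581 mod 25 = 6. No.

No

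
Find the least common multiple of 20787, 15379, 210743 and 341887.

20787 = 3 · 13² · 41; 15379 = 7 · 13³; 210743 = 13² · 29 · 43; 341887 = 7 · 13² · 17²
lcm takes max exponent of each prime: 3 · 7 · 13³ · 17² · 29 · 41 · 43 = 681706609311

681706609311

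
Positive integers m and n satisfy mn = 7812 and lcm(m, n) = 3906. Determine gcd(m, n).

From gcd × lcm = mn: gcd = 7812 / 3906 = 2.

2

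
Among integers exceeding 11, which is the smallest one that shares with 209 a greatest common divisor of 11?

Multiples of 11 above 11: 11·2, 11·3, … . Need the cofactor coprime to 209/11 = 19.
Checking s = 2, 3, … the first with gcd(s, 19) = 1 is s = 2, giving 22.

22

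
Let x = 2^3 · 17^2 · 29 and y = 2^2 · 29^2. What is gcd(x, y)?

116

min exponent per shared prime: 2^2 · 29 = 116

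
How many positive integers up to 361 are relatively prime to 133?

133 = 7·19. Inclusion–exclusion on these primes:
361 − ⌊361/7⌋ − ⌊361/19⌋ + ⌊361/133⌋ = 293

293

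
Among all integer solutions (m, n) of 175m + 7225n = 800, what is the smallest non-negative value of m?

211

Reduce mod 7225: 175m ≡ 800 (mod 7225). With g = gcd(175, 7225) = 25 dividing 800, divide through: 7m ≡ 32 (mod 289).
Since gcd(7, 289) = 1, m ≡ 32·(7)⁻¹ ≡ 211 (mod 289). Smallest non-negative: 211.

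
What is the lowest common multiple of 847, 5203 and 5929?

254947

847 = 7 · 11²; 5203 = 11² · 43; 5929 = 7² · 11²
lcm takes max exponent of each prime: 7² · 11² · 43 = 254947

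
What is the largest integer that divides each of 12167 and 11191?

1

12167 = 23³
11191 = 19² · 31
Common: 1 = 1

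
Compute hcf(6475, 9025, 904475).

gcd(6475, 9025): 9025 = 1·6475 + 2550; 6475 = 2·2550 + 1375; 2550 = 1·1375 + 1175; 1375 = 1·1175 + 200; 1175 = 5·200 + 175; 200 = 1·175 + 25; 175 = 7·25 + 0 → 25
gcd(25, 904475): 904475 = 36179·25 + 0 → 25

25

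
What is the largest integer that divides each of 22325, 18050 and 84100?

gcd(22325, 18050): 22325 = 1·18050 + 4275; 18050 = 4·4275 + 950; 4275 = 4·950 + 475; 950 = 2·475 + 0 → 475
gcd(475, 84100): 84100 = 177·475 + 25; 475 = 19·25 + 0 → 25

25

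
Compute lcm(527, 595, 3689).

527 = 17 · 31; 595 = 5 · 7 · 17; 3689 = 7 · 17 · 31
lcm takes max exponent of each prime: 5 · 7 · 17 · 31 = 18445

18445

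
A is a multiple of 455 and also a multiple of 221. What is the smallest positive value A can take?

gcd first: 455 = 2·221 + 13; 221 = 17·13 + 0 → gcd = 13
lcm = 455·221/gcd = 100555/13 = 7735

7735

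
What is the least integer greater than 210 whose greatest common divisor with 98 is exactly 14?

98 = 14·7. Any m with gcd(m, 98) = 14 is a multiple of 14, say 14s, with s coprime to 7.
Need s > 210/14, so s ≥ 16. First s ≥ 16 with gcd(s, 7) = 1 is s = 16. Thus m = 14·16 = 224.

224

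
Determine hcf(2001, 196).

2001 = 3 · 23 · 29
196 = 2² · 7²
Common: 1 = 1

1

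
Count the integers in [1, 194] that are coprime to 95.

148

Prime factors of 95: 5, 19. Count integers ≤ 194 divisible by none of them.
By inclusion–exclusion: 194 − ⌊194/5⌋ − ⌊194/19⌋ + ⌊194/95⌋ = 148.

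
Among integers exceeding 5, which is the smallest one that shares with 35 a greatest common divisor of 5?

10

35 = 5·7. Any m with gcd(m, 35) = 5 is a multiple of 5, say 5s, with s coprime to 7.
Need s > 5/5, so s ≥ 2. First s ≥ 2 with gcd(s, 7) = 1 is s = 2. Thus m = 5·2 = 10.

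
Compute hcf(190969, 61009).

Euclid: 190969 = 3·61009 + 7942; 61009 = 7·7942 + 5415; 7942 = 1·5415 + 2527; 5415 = 2·2527 + 361; 2527 = 7·361 + 0. Last nonzero remainder: 361.

361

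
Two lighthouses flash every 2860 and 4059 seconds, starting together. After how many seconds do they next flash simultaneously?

gcd first: 4059 = 1·2860 + 1199; 2860 = 2·1199 + 462; 1199 = 2·462 + 275; 462 = 1·275 + 187; 275 = 1·187 + 88; 187 = 2·88 + 11; 88 = 8·11 + 0 → gcd = 11
lcm = 2860·4059/gcd = 11608740/11 = 1055340

1055340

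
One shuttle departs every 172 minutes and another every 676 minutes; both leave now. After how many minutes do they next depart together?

gcd first: 676 = 3·172 + 160; 172 = 1·160 + 12; 160 = 13·12 + 4; 12 = 3·4 + 0 → gcd = 4
lcm = 172·676/gcd = 116272/4 = 29068

29068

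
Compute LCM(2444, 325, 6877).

lcm(2444, 325) = 2444·325/gcd = 794300/13 = 61100
lcm(61100, 6877) = 61100·6877/gcd = 420184700/13 = 32321900

32321900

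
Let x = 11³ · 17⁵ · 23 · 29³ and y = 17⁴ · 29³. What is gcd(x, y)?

2036993669

min exponent per shared prime: 17⁴ · 29³ = 2036993669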